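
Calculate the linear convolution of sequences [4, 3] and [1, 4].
y[0] = 4×1 = 4; y[1] = 4×4 + 3×1 = 19; y[2] = 3×4 = 12

[4, 19, 12]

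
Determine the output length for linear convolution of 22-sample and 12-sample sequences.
Linear/full convolution length: m + n - 1 = 22 + 12 - 1 = 33

33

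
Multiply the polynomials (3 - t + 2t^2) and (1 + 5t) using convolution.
Ascending coefficients: a = [3, -1, 2], b = [1, 5]. c[0] = 3×1 = 3; c[1] = 3×5 + -1×1 = 14; c[2] = -1×5 + 2×1 = -3; c[3] = 2×5 = 10. Result coefficients: [3, 14, -3, 10] → 3 + 14t - 3t^2 + 10t^3

3 + 14t - 3t^2 + 10t^3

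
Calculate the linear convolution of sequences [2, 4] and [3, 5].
y[0] = 2×3 = 6; y[1] = 2×5 + 4×3 = 22; y[2] = 4×5 = 20

[6, 22, 20]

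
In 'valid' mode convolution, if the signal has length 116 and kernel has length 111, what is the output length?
'Valid' mode counts only positions where the kernel fully overlaps the signal: m - n + 1 = 116 - 111 + 1 = 6

6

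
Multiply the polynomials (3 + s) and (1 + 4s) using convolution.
Ascending coefficients: a = [3, 1], b = [1, 4]. c[0] = 3×1 = 3; c[1] = 3×4 + 1×1 = 13; c[2] = 1×4 = 4. Result coefficients: [3, 13, 4] → 3 + 13s + 4s^2

3 + 13s + 4s^2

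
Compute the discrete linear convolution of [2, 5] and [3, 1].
y[0] = 2×3 = 6; y[1] = 2×1 + 5×3 = 17; y[2] = 5×1 = 5

[6, 17, 5]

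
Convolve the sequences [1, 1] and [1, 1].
y[0] = 1×1 = 1; y[1] = 1×1 + 1×1 = 2; y[2] = 1×1 = 1

[1, 2, 1]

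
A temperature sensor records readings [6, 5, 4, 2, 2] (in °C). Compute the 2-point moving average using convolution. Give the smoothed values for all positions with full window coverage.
2-point moving average kernel = [1, 1]. Apply in 'valid' mode (full window coverage): avg[0] = (6 + 5) / 2 = 5.5; avg[1] = (5 + 4) / 2 = 4.5; avg[2] = (4 + 2) / 2 = 3.0; avg[3] = (2 + 2) / 2 = 2.0. Smoothed values: [5.5, 4.5, 3.0, 2.0]

[5.5, 4.5, 3.0, 2.0]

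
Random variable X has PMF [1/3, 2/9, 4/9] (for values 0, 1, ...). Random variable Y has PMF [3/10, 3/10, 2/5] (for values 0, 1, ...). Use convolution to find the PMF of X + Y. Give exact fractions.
P(X+Y=k) = Σ_i P(X=i)·P(Y=k-i) — a convolution of [1/3, 2/9, 4/9] and [3/10, 3/10, 2/5]. P(X+Y=0) = (1/3)×(3/10) = 1/10; P(X+Y=1) = (1/3)×(3/10) + (2/9)×(3/10) = 1/10 + 1/15 = 1/6; P(X+Y=2) = (1/3)×(2/5) + (2/9)×(3/10) + (4/9)×(3/10) = 2/15 + 1/15 + 2/15 = 1/3; P(X+Y=3) = (2/9)×(2/5) + (4/9)×(3/10) = 4/45 + 2/15 = 2/9; P(X+Y=4) = (4/9)×(2/5) = 8/45. PMF: [1/10, 1/6, 1/3, 2/9, 8/45] (sums to 1 ✓)

[1/10, 1/6, 1/3, 2/9, 8/45]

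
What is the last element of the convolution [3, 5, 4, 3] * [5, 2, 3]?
Use y[k] = Σ_i a[i]·b[k-i] at k=5. y[5] = 3×3 = 9

9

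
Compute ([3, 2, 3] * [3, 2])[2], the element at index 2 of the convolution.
Use y[k] = Σ_i a[i]·b[k-i] at k=2. y[2] = 2×2 + 3×3 = 13

13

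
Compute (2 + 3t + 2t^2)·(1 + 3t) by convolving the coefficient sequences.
Ascending coefficients: a = [2, 3, 2], b = [1, 3]. c[0] = 2×1 = 2; c[1] = 2×3 + 3×1 = 9; c[2] = 3×3 + 2×1 = 11; c[3] = 2×3 = 6. Result coefficients: [2, 9, 11, 6] → 2 + 9t + 11t^2 + 6t^3

2 + 9t + 11t^2 + 6t^3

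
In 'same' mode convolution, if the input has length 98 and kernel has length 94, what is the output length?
'Same' mode returns an output with the same length as the input: 98

98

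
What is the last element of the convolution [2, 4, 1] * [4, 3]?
Use y[k] = Σ_i a[i]·b[k-i] at k=3. y[3] = 1×3 = 3

3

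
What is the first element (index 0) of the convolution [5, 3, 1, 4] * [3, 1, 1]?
Use y[k] = Σ_i a[i]·b[k-i] at k=0. y[0] = 5×3 = 15

15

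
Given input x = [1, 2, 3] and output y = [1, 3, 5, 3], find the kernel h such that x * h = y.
Output length 4 = len(x) + len(h) - 1 ⇒ len(h) = 2. Solve h forward using h[k] = (y[k] - Σ_{i≥1} x[i]·h[k-i]) / x[0]: h[0] = y[0] / x[0] = 1 / 1 = 1; h[1] = (y[1] - 2×1) / x[0] = (3 - 2×1) / 1 = 1. So h = [1, 1]. Forward-check [1, 2, 3] * [1, 1]: y[0] = 1×1 = 1; y[1] = 1×1 + 2×1 = 3; y[2] = 2×1 + 3×1 = 5; y[3] = 3×1 = 3 → [1, 3, 5, 3] ✓

[1, 1]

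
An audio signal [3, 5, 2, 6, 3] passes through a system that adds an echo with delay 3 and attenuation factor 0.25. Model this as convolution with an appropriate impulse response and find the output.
Direct-path + delayed-attenuated-path model → impulse response h = [1, 0, 0, 0.25] (1 at lag 0, 0.25 at lag 3). Output y[n] = x[n] + 0.25·x[n - 3] (with x[n] = 0 outside 0..4): y[0] = 3 + 0.25×0 = 3; y[1] = 5 + 0.25×0 = 5; y[2] = 2 + 0.25×0 = 2; y[3] = 6 + 0.25×3 = 6.75; y[4] = 3 + 0.25×5 = 4.25; y[5] = 0 + 0.25×2 = 0.5; y[6] = 0 + 0.25×6 = 1.5; y[7] = 0 + 0.25×3 = 0.75. So y = [3, 5, 2, 6.75, 4.25, 0.5, 1.5, 0.75]

[3, 5, 2, 6.75, 4.25, 0.5, 1.5, 0.75]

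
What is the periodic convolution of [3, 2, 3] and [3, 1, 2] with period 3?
Use y[k] = Σ_j s[j]·t[(k-j) mod 3]. y[0] = 3×3 + 2×2 + 3×1 = 16; y[1] = 3×1 + 2×3 + 3×2 = 15; y[2] = 3×2 + 2×1 + 3×3 = 17. Result: [16, 15, 17]

[16, 15, 17]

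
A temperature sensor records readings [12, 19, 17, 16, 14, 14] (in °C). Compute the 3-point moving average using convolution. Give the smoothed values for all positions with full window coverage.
3-point moving average kernel = [1, 1, 1]. Apply in 'valid' mode (full window coverage): avg[0] = (12 + 19 + 17) / 3 = 16.0; avg[1] = (19 + 17 + 16) / 3 = 17.33; avg[2] = (17 + 16 + 14) / 3 = 15.67; avg[3] = (16 + 14 + 14) / 3 = 14.67. Smoothed values: [16.0, 17.33, 15.67, 14.67]

[16.0, 17.33, 15.67, 14.67]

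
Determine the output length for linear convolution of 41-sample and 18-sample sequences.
Linear/full convolution length: m + n - 1 = 41 + 18 - 1 = 58

58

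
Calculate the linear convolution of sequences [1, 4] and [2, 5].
y[0] = 1×2 = 2; y[1] = 1×5 + 4×2 = 13; y[2] = 4×5 = 20

[2, 13, 20]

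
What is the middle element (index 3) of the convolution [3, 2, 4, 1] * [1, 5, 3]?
Use y[k] = Σ_i a[i]·b[k-i] at k=3. y[3] = 2×3 + 4×5 + 1×1 = 27

27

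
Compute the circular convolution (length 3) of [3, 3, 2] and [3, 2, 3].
Use y[k] = Σ_j f[j]·g[(k-j) mod 3]. y[0] = 3×3 + 3×3 + 2×2 = 22; y[1] = 3×2 + 3×3 + 2×3 = 21; y[2] = 3×3 + 3×2 + 2×3 = 21. Result: [22, 21, 21]

[22, 21, 21]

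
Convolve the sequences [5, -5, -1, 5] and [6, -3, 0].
y[0] = 5×6 = 30; y[1] = 5×-3 + -5×6 = -45; y[2] = 5×0 + -5×-3 + -1×6 = 9; y[3] = -5×0 + -1×-3 + 5×6 = 33; y[4] = -1×0 + 5×-3 = -15; y[5] = 5×0 = 0

[30, -45, 9, 33, -15, 0]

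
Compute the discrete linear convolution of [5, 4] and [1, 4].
y[0] = 5×1 = 5; y[1] = 5×4 + 4×1 = 24; y[2] = 4×4 = 16

[5, 24, 16]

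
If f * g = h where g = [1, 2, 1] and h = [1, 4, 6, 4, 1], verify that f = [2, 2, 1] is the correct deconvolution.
Forward-compute [2, 2, 1] * [1, 2, 1]: h[0] = 2×1 = 2; h[1] = 2×2 + 2×1 = 6; h[2] = 2×1 + 2×2 + 1×1 = 7; h[3] = 2×1 + 1×2 = 4; h[4] = 1×1 = 1 → [2, 6, 7, 4, 1]. Does not match given h = [1, 4, 6, 4, 1].

Not verified. [2, 2, 1] * [1, 2, 1] = [2, 6, 7, 4, 1], which differs from [1, 4, 6, 4, 1] at index 0.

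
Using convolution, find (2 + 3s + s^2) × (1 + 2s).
Ascending coefficients: a = [2, 3, 1], b = [1, 2]. c[0] = 2×1 = 2; c[1] = 2×2 + 3×1 = 7; c[2] = 3×2 + 1×1 = 7; c[3] = 1×2 = 2. Result coefficients: [2, 7, 7, 2] → 2 + 7s + 7s^2 + 2s^3

2 + 7s + 7s^2 + 2s^3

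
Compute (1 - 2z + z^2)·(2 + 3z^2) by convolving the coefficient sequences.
Ascending coefficients: a = [1, -2, 1], b = [2, 0, 3]. c[0] = 1×2 = 2; c[1] = 1×0 + -2×2 = -4; c[2] = 1×3 + -2×0 + 1×2 = 5; c[3] = -2×3 + 1×0 = -6; c[4] = 1×3 = 3. Result coefficients: [2, -4, 5, -6, 3] → 2 - 4z + 5z^2 - 6z^3 + 3z^4

2 - 4z + 5z^2 - 6z^3 + 3z^4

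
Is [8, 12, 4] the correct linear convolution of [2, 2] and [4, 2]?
Recompute linear convolution of [2, 2] and [4, 2]: y[0] = 2×4 = 8; y[1] = 2×2 + 2×4 = 12; y[2] = 2×2 = 4 → [8, 12, 4]. Given [8, 12, 4] matches, so answer: Yes

Yes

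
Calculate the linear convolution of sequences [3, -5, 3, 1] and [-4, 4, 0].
y[0] = 3×-4 = -12; y[1] = 3×4 + -5×-4 = 32; y[2] = 3×0 + -5×4 + 3×-4 = -32; y[3] = -5×0 + 3×4 + 1×-4 = 8; y[4] = 3×0 + 1×4 = 4; y[5] = 1×0 = 0

[-12, 32, -32, 8, 4, 0]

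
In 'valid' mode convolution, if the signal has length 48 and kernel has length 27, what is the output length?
'Valid' mode counts only positions where the kernel fully overlaps the signal: m - n + 1 = 48 - 27 + 1 = 22

22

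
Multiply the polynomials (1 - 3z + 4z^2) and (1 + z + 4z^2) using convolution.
Ascending coefficients: a = [1, -3, 4], b = [1, 1, 4]. c[0] = 1×1 = 1; c[1] = 1×1 + -3×1 = -2; c[2] = 1×4 + -3×1 + 4×1 = 5; c[3] = -3×4 + 4×1 = -8; c[4] = 4×4 = 16. Result coefficients: [1, -2, 5, -8, 16] → 1 - 2z + 5z^2 - 8z^3 + 16z^4

1 - 2z + 5z^2 - 8z^3 + 16z^4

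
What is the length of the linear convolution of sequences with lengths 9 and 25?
Linear/full convolution length: m + n - 1 = 9 + 25 - 1 = 33

33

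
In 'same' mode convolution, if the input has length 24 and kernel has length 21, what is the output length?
'Same' mode returns an output with the same length as the input: 24

24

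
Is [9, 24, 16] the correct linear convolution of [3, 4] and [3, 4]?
Recompute linear convolution of [3, 4] and [3, 4]: y[0] = 3×3 = 9; y[1] = 3×4 + 4×3 = 24; y[2] = 4×4 = 16 → [9, 24, 16]. Given [9, 24, 16] matches, so answer: Yes

Yes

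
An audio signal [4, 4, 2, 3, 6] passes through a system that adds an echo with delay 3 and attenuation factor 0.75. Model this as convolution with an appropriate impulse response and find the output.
Direct-path + delayed-attenuated-path model → impulse response h = [1, 0, 0, 0.75] (1 at lag 0, 0.75 at lag 3). Output y[n] = x[n] + 0.75·x[n - 3] (with x[n] = 0 outside 0..4): y[0] = 4 + 0.75×0 = 4; y[1] = 4 + 0.75×0 = 4; y[2] = 2 + 0.75×0 = 2; y[3] = 3 + 0.75×4 = 6.0; y[4] = 6 + 0.75×4 = 9.0; y[5] = 0 + 0.75×2 = 1.5; y[6] = 0 + 0.75×3 = 2.25; y[7] = 0 + 0.75×6 = 4.5. So y = [4, 4, 2, 6.0, 9.0, 1.5, 2.25, 4.5]

[4, 4, 2, 6.0, 9.0, 1.5, 2.25, 4.5]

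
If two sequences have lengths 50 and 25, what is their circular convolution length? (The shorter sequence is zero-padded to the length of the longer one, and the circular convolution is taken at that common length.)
Circular convolution (zero-padding the shorter input) has length max(m, n) = max(50, 25) = 50

50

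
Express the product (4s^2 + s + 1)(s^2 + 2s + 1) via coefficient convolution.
Ascending coefficients: a = [1, 1, 4], b = [1, 2, 1]. c[0] = 1×1 = 1; c[1] = 1×2 + 1×1 = 3; c[2] = 1×1 + 1×2 + 4×1 = 7; c[3] = 1×1 + 4×2 = 9; c[4] = 4×1 = 4. Result coefficients: [1, 3, 7, 9, 4] → 4s^4 + 9s^3 + 7s^2 + 3s + 1

4s^4 + 9s^3 + 7s^2 + 3s + 1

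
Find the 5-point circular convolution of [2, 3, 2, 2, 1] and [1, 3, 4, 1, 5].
Use y[k] = Σ_j s[j]·t[(k-j) mod 5]. y[0] = 2×1 + 3×5 + 2×1 + 2×4 + 1×3 = 30; y[1] = 2×3 + 3×1 + 2×5 + 2×1 + 1×4 = 25; y[2] = 2×4 + 3×3 + 2×1 + 2×5 + 1×1 = 30; y[3] = 2×1 + 3×4 + 2×3 + 2×1 + 1×5 = 27; y[4] = 2×5 + 3×1 + 2×4 + 2×3 + 1×1 = 28. Result: [30, 25, 30, 27, 28]

[30, 25, 30, 27, 28]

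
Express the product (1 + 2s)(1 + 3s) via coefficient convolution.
Ascending coefficients: a = [1, 2], b = [1, 3]. c[0] = 1×1 = 1; c[1] = 1×3 + 2×1 = 5; c[2] = 2×3 = 6. Result coefficients: [1, 5, 6] → 1 + 5s + 6s^2

1 + 5s + 6s^2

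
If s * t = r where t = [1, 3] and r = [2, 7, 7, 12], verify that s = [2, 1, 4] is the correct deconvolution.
Forward-compute [2, 1, 4] * [1, 3]: r[0] = 2×1 = 2; r[1] = 2×3 + 1×1 = 7; r[2] = 1×3 + 4×1 = 7; r[3] = 4×3 = 12 → [2, 7, 7, 12]. Matches given r = [2, 7, 7, 12], so verified.

Verified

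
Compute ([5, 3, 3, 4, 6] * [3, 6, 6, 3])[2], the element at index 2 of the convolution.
Use y[k] = Σ_i a[i]·b[k-i] at k=2. y[2] = 5×6 + 3×6 + 3×3 = 57

57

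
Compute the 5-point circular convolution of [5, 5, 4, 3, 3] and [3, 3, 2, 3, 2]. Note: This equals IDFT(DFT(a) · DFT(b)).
Either evaluate y[k] = Σ_j a[j]·b[(k-j) mod 5] directly, or use IDFT(DFT(a) · DFT(b)). y[0] = 5×3 + 5×2 + 4×3 + 3×2 + 3×3 = 52; y[1] = 5×3 + 5×3 + 4×2 + 3×3 + 3×2 = 53; y[2] = 5×2 + 5×3 + 4×3 + 3×2 + 3×3 = 52; y[3] = 5×3 + 5×2 + 4×3 + 3×3 + 3×2 = 52; y[4] = 5×2 + 5×3 + 4×2 + 3×3 + 3×3 = 51. Result: [52, 53, 52, 52, 51]

[52, 53, 52, 52, 51]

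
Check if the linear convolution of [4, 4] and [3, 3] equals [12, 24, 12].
Recompute linear convolution of [4, 4] and [3, 3]: y[0] = 4×3 = 12; y[1] = 4×3 + 4×3 = 24; y[2] = 4×3 = 12 → [12, 24, 12]. Given [12, 24, 12] matches, so answer: Yes

Yes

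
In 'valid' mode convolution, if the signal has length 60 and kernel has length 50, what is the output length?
'Valid' mode counts only positions where the kernel fully overlaps the signal: m - n + 1 = 60 - 50 + 1 = 11

11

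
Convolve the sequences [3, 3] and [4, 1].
y[0] = 3×4 = 12; y[1] = 3×1 + 3×4 = 15; y[2] = 3×1 = 3

[12, 15, 3]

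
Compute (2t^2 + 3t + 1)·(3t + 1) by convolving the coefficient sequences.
Ascending coefficients: a = [1, 3, 2], b = [1, 3]. c[0] = 1×1 = 1; c[1] = 1×3 + 3×1 = 6; c[2] = 3×3 + 2×1 = 11; c[3] = 2×3 = 6. Result coefficients: [1, 6, 11, 6] → 6t^3 + 11t^2 + 6t + 1

6t^3 + 11t^2 + 6t + 1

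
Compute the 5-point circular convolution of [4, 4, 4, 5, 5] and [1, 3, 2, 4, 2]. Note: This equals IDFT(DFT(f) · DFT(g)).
Either evaluate y[k] = Σ_j f[j]·g[(k-j) mod 5] directly, or use IDFT(DFT(f) · DFT(g)). y[0] = 4×1 + 4×2 + 4×4 + 5×2 + 5×3 = 53; y[1] = 4×3 + 4×1 + 4×2 + 5×4 + 5×2 = 54; y[2] = 4×2 + 4×3 + 4×1 + 5×2 + 5×4 = 54; y[3] = 4×4 + 4×2 + 4×3 + 5×1 + 5×2 = 51; y[4] = 4×2 + 4×4 + 4×2 + 5×3 + 5×1 = 52. Result: [53, 54, 54, 51, 52]

[53, 54, 54, 51, 52]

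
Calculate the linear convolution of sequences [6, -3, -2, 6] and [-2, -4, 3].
y[0] = 6×-2 = -12; y[1] = 6×-4 + -3×-2 = -18; y[2] = 6×3 + -3×-4 + -2×-2 = 34; y[3] = -3×3 + -2×-4 + 6×-2 = -13; y[4] = -2×3 + 6×-4 = -30; y[5] = 6×3 = 18

[-12, -18, 34, -13, -30, 18]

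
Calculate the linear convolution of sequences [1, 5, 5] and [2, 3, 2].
y[0] = 1×2 = 2; y[1] = 1×3 + 5×2 = 13; y[2] = 1×2 + 5×3 + 5×2 = 27; y[3] = 5×2 + 5×3 = 25; y[4] = 5×2 = 10

[2, 13, 27, 25, 10]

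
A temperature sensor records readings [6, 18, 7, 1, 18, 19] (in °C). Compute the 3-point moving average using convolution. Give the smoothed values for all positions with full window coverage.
3-point moving average kernel = [1, 1, 1]. Apply in 'valid' mode (full window coverage): avg[0] = (6 + 18 + 7) / 3 = 10.33; avg[1] = (18 + 7 + 1) / 3 = 8.67; avg[2] = (7 + 1 + 18) / 3 = 8.67; avg[3] = (1 + 18 + 19) / 3 = 12.67. Smoothed values: [10.33, 8.67, 8.67, 12.67]

[10.33, 8.67, 8.67, 12.67]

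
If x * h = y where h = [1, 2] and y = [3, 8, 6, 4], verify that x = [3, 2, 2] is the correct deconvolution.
Forward-compute [3, 2, 2] * [1, 2]: y[0] = 3×1 = 3; y[1] = 3×2 + 2×1 = 8; y[2] = 2×2 + 2×1 = 6; y[3] = 2×2 = 4 → [3, 8, 6, 4]. Matches given y = [3, 8, 6, 4], so verified.

Verified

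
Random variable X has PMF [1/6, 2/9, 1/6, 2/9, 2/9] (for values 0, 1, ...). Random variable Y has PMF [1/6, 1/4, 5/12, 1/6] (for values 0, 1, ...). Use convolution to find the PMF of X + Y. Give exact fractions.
P(X+Y=k) = Σ_i P(X=i)·P(Y=k-i) — a convolution of [1/6, 2/9, 1/6, 2/9, 2/9] and [1/6, 1/4, 5/12, 1/6]. P(X+Y=0) = (1/6)×(1/6) = 1/36; P(X+Y=1) = (1/6)×(1/4) + (2/9)×(1/6) = 1/24 + 1/27 = 17/216; P(X+Y=2) = (1/6)×(5/12) + (2/9)×(1/4) + (1/6)×(1/6) = 5/72 + 1/18 + 1/36 = 11/72; P(X+Y=3) = (1/6)×(1/6) + (2/9)×(5/12) + (1/6)×(1/4) + (2/9)×(1/6) = 1/36 + 5/54 + 1/24 + 1/27 = 43/216; P(X+Y=4) = (2/9)×(1/6) + (1/6)×(5/12) + (2/9)×(1/4) + (2/9)×(1/6) = 1/27 + 5/72 + 1/18 + 1/27 = 43/216; P(X+Y=5) = (1/6)×(1/6) + (2/9)×(5/12) + (2/9)×(1/4) = 1/36 + 5/54 + 1/18 = 19/108; P(X+Y=6) = (2/9)×(1/6) + (2/9)×(5/12) = 1/27 + 5/54 = 7/54; P(X+Y=7) = (2/9)×(1/6) = 1/27. PMF: [1/36, 17/216, 11/72, 43/216, 43/216, 19/108, 7/54, 1/27] (sums to 1 ✓)

[1/36, 17/216, 11/72, 43/216, 43/216, 19/108, 7/54, 1/27]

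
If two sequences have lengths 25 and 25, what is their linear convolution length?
Linear/full convolution length: m + n - 1 = 25 + 25 - 1 = 49

49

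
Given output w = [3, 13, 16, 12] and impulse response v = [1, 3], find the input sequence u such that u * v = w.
Deconvolve w=[3, 13, 16, 12] by v=[1, 3]. Since v[0]=1, solve forward: u[0] = w[0] / 1 = 3; u[1] = (w[1] - 3×3) / 1 = 4; u[2] = (w[2] - 4×3) / 1 = 4. So u = [3, 4, 4]. Check by forward convolution: w[0] = 3×1 = 3; w[1] = 3×3 + 4×1 = 13; w[2] = 4×3 + 4×1 = 16; w[3] = 4×3 = 12

[3, 4, 4]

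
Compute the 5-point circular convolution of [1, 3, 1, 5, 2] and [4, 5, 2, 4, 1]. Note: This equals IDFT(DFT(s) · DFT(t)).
Either evaluate y[k] = Σ_j s[j]·t[(k-j) mod 5] directly, or use IDFT(DFT(s) · DFT(t)). y[0] = 1×4 + 3×1 + 1×4 + 5×2 + 2×5 = 31; y[1] = 1×5 + 3×4 + 1×1 + 5×4 + 2×2 = 42; y[2] = 1×2 + 3×5 + 1×4 + 5×1 + 2×4 = 34; y[3] = 1×4 + 3×2 + 1×5 + 5×4 + 2×1 = 37; y[4] = 1×1 + 3×4 + 1×2 + 5×5 + 2×4 = 48. Result: [31, 42, 34, 37, 48]

[31, 42, 34, 37, 48]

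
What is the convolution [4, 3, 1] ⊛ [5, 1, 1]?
y[0] = 4×5 = 20; y[1] = 4×1 + 3×5 = 19; y[2] = 4×1 + 3×1 + 1×5 = 12; y[3] = 3×1 + 1×1 = 4; y[4] = 1×1 = 1

[20, 19, 12, 4, 1]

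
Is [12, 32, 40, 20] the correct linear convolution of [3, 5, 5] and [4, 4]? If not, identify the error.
Recompute linear convolution of [3, 5, 5] and [4, 4]: y[0] = 3×4 = 12; y[1] = 3×4 + 5×4 = 32; y[2] = 5×4 + 5×4 = 40; y[3] = 5×4 = 20 → [12, 32, 40, 20]. Given [12, 32, 40, 20] matches, so answer: Yes

Yes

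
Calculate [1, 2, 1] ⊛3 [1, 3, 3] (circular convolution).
Use y[k] = Σ_j x[j]·h[(k-j) mod 3]. y[0] = 1×1 + 2×3 + 1×3 = 10; y[1] = 1×3 + 2×1 + 1×3 = 8; y[2] = 1×3 + 2×3 + 1×1 = 10. Result: [10, 8, 10]

[10, 8, 10]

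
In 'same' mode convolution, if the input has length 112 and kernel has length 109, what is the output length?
'Same' mode returns an output with the same length as the input: 112

112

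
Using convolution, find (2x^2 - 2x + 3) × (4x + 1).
Ascending coefficients: a = [3, -2, 2], b = [1, 4]. c[0] = 3×1 = 3; c[1] = 3×4 + -2×1 = 10; c[2] = -2×4 + 2×1 = -6; c[3] = 2×4 = 8. Result coefficients: [3, 10, -6, 8] → 8x^3 - 6x^2 + 10x + 3

8x^3 - 6x^2 + 10x + 3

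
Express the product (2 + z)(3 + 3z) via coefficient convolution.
Ascending coefficients: a = [2, 1], b = [3, 3]. c[0] = 2×3 = 6; c[1] = 2×3 + 1×3 = 9; c[2] = 1×3 = 3. Result coefficients: [6, 9, 3] → 6 + 9z + 3z^2

6 + 9z + 3z^2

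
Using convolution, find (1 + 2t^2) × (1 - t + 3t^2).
Ascending coefficients: a = [1, 0, 2], b = [1, -1, 3]. c[0] = 1×1 = 1; c[1] = 1×-1 + 0×1 = -1; c[2] = 1×3 + 0×-1 + 2×1 = 5; c[3] = 0×3 + 2×-1 = -2; c[4] = 2×3 = 6. Result coefficients: [1, -1, 5, -2, 6] → 1 - t + 5t^2 - 2t^3 + 6t^4

1 - t + 5t^2 - 2t^3 + 6t^4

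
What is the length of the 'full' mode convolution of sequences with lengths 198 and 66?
Linear/full convolution length: m + n - 1 = 198 + 66 - 1 = 263

263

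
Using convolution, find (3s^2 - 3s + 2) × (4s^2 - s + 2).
Ascending coefficients: a = [2, -3, 3], b = [2, -1, 4]. c[0] = 2×2 = 4; c[1] = 2×-1 + -3×2 = -8; c[2] = 2×4 + -3×-1 + 3×2 = 17; c[3] = -3×4 + 3×-1 = -15; c[4] = 3×4 = 12. Result coefficients: [4, -8, 17, -15, 12] → 12s^4 - 15s^3 + 17s^2 - 8s + 4

12s^4 - 15s^3 + 17s^2 - 8s + 4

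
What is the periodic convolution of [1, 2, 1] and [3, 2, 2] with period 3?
Use y[k] = Σ_j a[j]·b[(k-j) mod 3]. y[0] = 1×3 + 2×2 + 1×2 = 9; y[1] = 1×2 + 2×3 + 1×2 = 10; y[2] = 1×2 + 2×2 + 1×3 = 9. Result: [9, 10, 9]

[9, 10, 9]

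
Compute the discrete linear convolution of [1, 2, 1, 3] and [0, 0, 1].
y[0] = 1×0 = 0; y[1] = 1×0 + 2×0 = 0; y[2] = 1×1 + 2×0 + 1×0 = 1; y[3] = 2×1 + 1×0 + 3×0 = 2; y[4] = 1×1 + 3×0 = 1; y[5] = 3×1 = 3

[0, 0, 1, 2, 1, 3]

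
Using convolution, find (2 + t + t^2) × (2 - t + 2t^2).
Ascending coefficients: a = [2, 1, 1], b = [2, -1, 2]. c[0] = 2×2 = 4; c[1] = 2×-1 + 1×2 = 0; c[2] = 2×2 + 1×-1 + 1×2 = 5; c[3] = 1×2 + 1×-1 = 1; c[4] = 1×2 = 2. Result coefficients: [4, 0, 5, 1, 2] → 4 + 5t^2 + t^3 + 2t^4

4 + 5t^2 + t^3 + 2t^4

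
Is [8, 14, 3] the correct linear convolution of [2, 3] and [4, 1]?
Recompute linear convolution of [2, 3] and [4, 1]: y[0] = 2×4 = 8; y[1] = 2×1 + 3×4 = 14; y[2] = 3×1 = 3 → [8, 14, 3]. Given [8, 14, 3] matches, so answer: Yes

Yes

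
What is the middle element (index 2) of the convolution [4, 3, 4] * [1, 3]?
Use y[k] = Σ_i a[i]·b[k-i] at k=2. y[2] = 3×3 + 4×1 = 13

13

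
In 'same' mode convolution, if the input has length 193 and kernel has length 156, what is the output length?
'Same' mode returns an output with the same length as the input: 193

193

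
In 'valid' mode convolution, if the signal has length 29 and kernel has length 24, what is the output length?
'Valid' mode counts only positions where the kernel fully overlaps the signal: m - n + 1 = 29 - 24 + 1 = 6

6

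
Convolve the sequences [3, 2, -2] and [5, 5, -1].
y[0] = 3×5 = 15; y[1] = 3×5 + 2×5 = 25; y[2] = 3×-1 + 2×5 + -2×5 = -3; y[3] = 2×-1 + -2×5 = -12; y[4] = -2×-1 = 2

[15, 25, -3, -12, 2]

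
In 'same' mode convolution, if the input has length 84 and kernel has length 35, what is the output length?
'Same' mode returns an output with the same length as the input: 84

84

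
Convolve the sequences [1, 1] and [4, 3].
y[0] = 1×4 = 4; y[1] = 1×3 + 1×4 = 7; y[2] = 1×3 = 3

[4, 7, 3]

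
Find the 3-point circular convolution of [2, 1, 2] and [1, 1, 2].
Use y[k] = Σ_j s[j]·t[(k-j) mod 3]. y[0] = 2×1 + 1×2 + 2×1 = 6; y[1] = 2×1 + 1×1 + 2×2 = 7; y[2] = 2×2 + 1×1 + 2×1 = 7. Result: [6, 7, 7]

[6, 7, 7]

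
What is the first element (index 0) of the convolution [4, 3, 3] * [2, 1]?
Use y[k] = Σ_i a[i]·b[k-i] at k=0. y[0] = 4×2 = 8

8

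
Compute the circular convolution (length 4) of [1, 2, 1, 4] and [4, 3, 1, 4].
Use y[k] = Σ_j u[j]·v[(k-j) mod 4]. y[0] = 1×4 + 2×4 + 1×1 + 4×3 = 25; y[1] = 1×3 + 2×4 + 1×4 + 4×1 = 19; y[2] = 1×1 + 2×3 + 1×4 + 4×4 = 27; y[3] = 1×4 + 2×1 + 1×3 + 4×4 = 25. Result: [25, 19, 27, 25]

[25, 19, 27, 25]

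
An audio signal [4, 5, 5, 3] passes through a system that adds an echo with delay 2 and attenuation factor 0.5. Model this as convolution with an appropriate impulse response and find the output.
Direct-path + delayed-attenuated-path model → impulse response h = [1, 0, 0.5] (1 at lag 0, 0.5 at lag 2). Output y[n] = x[n] + 0.5·x[n - 2] (with x[n] = 0 outside 0..3): y[0] = 4 + 0.5×0 = 4; y[1] = 5 + 0.5×0 = 5; y[2] = 5 + 0.5×4 = 7.0; y[3] = 3 + 0.5×5 = 5.5; y[4] = 0 + 0.5×5 = 2.5; y[5] = 0 + 0.5×3 = 1.5. So y = [4, 5, 7.0, 5.5, 2.5, 1.5]

[4, 5, 7.0, 5.5, 2.5, 1.5]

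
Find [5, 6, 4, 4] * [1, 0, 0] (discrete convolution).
y[0] = 5×1 = 5; y[1] = 5×0 + 6×1 = 6; y[2] = 5×0 + 6×0 + 4×1 = 4; y[3] = 6×0 + 4×0 + 4×1 = 4; y[4] = 4×0 + 4×0 = 0; y[5] = 4×0 = 0

[5, 6, 4, 4, 0, 0]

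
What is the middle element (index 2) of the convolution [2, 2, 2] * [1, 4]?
Use y[k] = Σ_i a[i]·b[k-i] at k=2. y[2] = 2×4 + 2×1 = 10

10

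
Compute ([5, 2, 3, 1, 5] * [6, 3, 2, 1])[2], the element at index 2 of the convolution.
Use y[k] = Σ_i a[i]·b[k-i] at k=2. y[2] = 5×2 + 2×3 + 3×6 = 34

34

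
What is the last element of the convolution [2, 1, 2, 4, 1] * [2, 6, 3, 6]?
Use y[k] = Σ_i a[i]·b[k-i] at k=7. y[7] = 1×6 = 6

6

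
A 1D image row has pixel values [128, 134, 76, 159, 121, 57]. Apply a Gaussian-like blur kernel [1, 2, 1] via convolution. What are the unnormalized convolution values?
Convolve image row [128, 134, 76, 159, 121, 57] with kernel [1, 2, 1]: y[0] = 128×1 = 128; y[1] = 128×2 + 134×1 = 390; y[2] = 128×1 + 134×2 + 76×1 = 472; y[3] = 134×1 + 76×2 + 159×1 = 445; y[4] = 76×1 + 159×2 + 121×1 = 515; y[5] = 159×1 + 121×2 + 57×1 = 458; y[6] = 121×1 + 57×2 = 235; y[7] = 57×1 = 57 → [128, 390, 472, 445, 515, 458, 235, 57]. Normalization factor = sum(kernel) = 4.

[128, 390, 472, 445, 515, 458, 235, 57]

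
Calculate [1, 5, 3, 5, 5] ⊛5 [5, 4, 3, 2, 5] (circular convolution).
Use y[k] = Σ_j x[j]·h[(k-j) mod 5]. y[0] = 1×5 + 5×5 + 3×2 + 5×3 + 5×4 = 71; y[1] = 1×4 + 5×5 + 3×5 + 5×2 + 5×3 = 69; y[2] = 1×3 + 5×4 + 3×5 + 5×5 + 5×2 = 73; y[3] = 1×2 + 5×3 + 3×4 + 5×5 + 5×5 = 79; y[4] = 1×5 + 5×2 + 3×3 + 5×4 + 5×5 = 69. Result: [71, 69, 73, 79, 69]

[71, 69, 73, 79, 69]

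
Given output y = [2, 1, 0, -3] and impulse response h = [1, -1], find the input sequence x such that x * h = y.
Deconvolve y=[2, 1, 0, -3] by h=[1, -1]. Since h[0]=1, solve forward: x[0] = y[0] / 1 = 2; x[1] = (y[1] - 2×-1) / 1 = 3; x[2] = (y[2] - 3×-1) / 1 = 3. So x = [2, 3, 3]. Check by forward convolution: y[0] = 2×1 = 2; y[1] = 2×-1 + 3×1 = 1; y[2] = 3×-1 + 3×1 = 0; y[3] = 3×-1 = -3

[2, 3, 3]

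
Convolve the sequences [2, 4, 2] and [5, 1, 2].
y[0] = 2×5 = 10; y[1] = 2×1 + 4×5 = 22; y[2] = 2×2 + 4×1 + 2×5 = 18; y[3] = 4×2 + 2×1 = 10; y[4] = 2×2 = 4

[10, 22, 18, 10, 4]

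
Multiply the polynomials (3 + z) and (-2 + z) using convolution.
Ascending coefficients: a = [3, 1], b = [-2, 1]. c[0] = 3×-2 = -6; c[1] = 3×1 + 1×-2 = 1; c[2] = 1×1 = 1. Result coefficients: [-6, 1, 1] → -6 + z + z^2

-6 + z + z^2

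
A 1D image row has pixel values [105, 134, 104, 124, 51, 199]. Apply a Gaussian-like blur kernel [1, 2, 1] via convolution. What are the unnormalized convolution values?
Convolve image row [105, 134, 104, 124, 51, 199] with kernel [1, 2, 1]: y[0] = 105×1 = 105; y[1] = 105×2 + 134×1 = 344; y[2] = 105×1 + 134×2 + 104×1 = 477; y[3] = 134×1 + 104×2 + 124×1 = 466; y[4] = 104×1 + 124×2 + 51×1 = 403; y[5] = 124×1 + 51×2 + 199×1 = 425; y[6] = 51×1 + 199×2 = 449; y[7] = 199×1 = 199 → [105, 344, 477, 466, 403, 425, 449, 199]. Normalization factor = sum(kernel) = 4.

[105, 344, 477, 466, 403, 425, 449, 199]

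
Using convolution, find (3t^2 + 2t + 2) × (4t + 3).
Ascending coefficients: a = [2, 2, 3], b = [3, 4]. c[0] = 2×3 = 6; c[1] = 2×4 + 2×3 = 14; c[2] = 2×4 + 3×3 = 17; c[3] = 3×4 = 12. Result coefficients: [6, 14, 17, 12] → 12t^3 + 17t^2 + 14t + 6

12t^3 + 17t^2 + 14t + 6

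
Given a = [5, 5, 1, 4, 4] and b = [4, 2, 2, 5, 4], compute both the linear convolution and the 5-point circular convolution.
Linear: y_lin[0] = 5×4 = 20; y_lin[1] = 5×2 + 5×4 = 30; y_lin[2] = 5×2 + 5×2 + 1×4 = 24; y_lin[3] = 5×5 + 5×2 + 1×2 + 4×4 = 53; y_lin[4] = 5×4 + 5×5 + 1×2 + 4×2 + 4×4 = 71; y_lin[5] = 5×4 + 1×5 + 4×2 + 4×2 = 41; y_lin[6] = 1×4 + 4×5 + 4×2 = 32; y_lin[7] = 4×4 + 4×5 = 36; y_lin[8] = 4×4 = 16 → [20, 30, 24, 53, 71, 41, 32, 36, 16]. Circular (length 5): y[0] = 5×4 + 5×4 + 1×5 + 4×2 + 4×2 = 61; y[1] = 5×2 + 5×4 + 1×4 + 4×5 + 4×2 = 62; y[2] = 5×2 + 5×2 + 1×4 + 4×4 + 4×5 = 60; y[3] = 5×5 + 5×2 + 1×2 + 4×4 + 4×4 = 69; y[4] = 5×4 + 5×5 + 1×2 + 4×2 + 4×4 = 71 → [61, 62, 60, 69, 71]

Linear: [20, 30, 24, 53, 71, 41, 32, 36, 16], Circular: [61, 62, 60, 69, 71]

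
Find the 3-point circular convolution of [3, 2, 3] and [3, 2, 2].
Use y[k] = Σ_j f[j]·g[(k-j) mod 3]. y[0] = 3×3 + 2×2 + 3×2 = 19; y[1] = 3×2 + 2×3 + 3×2 = 18; y[2] = 3×2 + 2×2 + 3×3 = 19. Result: [19, 18, 19]

[19, 18, 19]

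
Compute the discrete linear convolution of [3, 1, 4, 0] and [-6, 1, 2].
y[0] = 3×-6 = -18; y[1] = 3×1 + 1×-6 = -3; y[2] = 3×2 + 1×1 + 4×-6 = -17; y[3] = 1×2 + 4×1 + 0×-6 = 6; y[4] = 4×2 + 0×1 = 8; y[5] = 0×2 = 0

[-18, -3, -17, 6, 8, 0]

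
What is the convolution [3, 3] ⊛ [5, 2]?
y[0] = 3×5 = 15; y[1] = 3×2 + 3×5 = 21; y[2] = 3×2 = 6

[15, 21, 6]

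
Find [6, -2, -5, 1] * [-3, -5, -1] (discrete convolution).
y[0] = 6×-3 = -18; y[1] = 6×-5 + -2×-3 = -24; y[2] = 6×-1 + -2×-5 + -5×-3 = 19; y[3] = -2×-1 + -5×-5 + 1×-3 = 24; y[4] = -5×-1 + 1×-5 = 0; y[5] = 1×-1 = -1

[-18, -24, 19, 24, 0, -1]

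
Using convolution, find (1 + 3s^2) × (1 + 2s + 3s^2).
Ascending coefficients: a = [1, 0, 3], b = [1, 2, 3]. c[0] = 1×1 = 1; c[1] = 1×2 + 0×1 = 2; c[2] = 1×3 + 0×2 + 3×1 = 6; c[3] = 0×3 + 3×2 = 6; c[4] = 3×3 = 9. Result coefficients: [1, 2, 6, 6, 9] → 1 + 2s + 6s^2 + 6s^3 + 9s^4

1 + 2s + 6s^2 + 6s^3 + 9s^4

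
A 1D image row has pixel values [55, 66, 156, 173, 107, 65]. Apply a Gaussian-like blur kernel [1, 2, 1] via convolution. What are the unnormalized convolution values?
Convolve image row [55, 66, 156, 173, 107, 65] with kernel [1, 2, 1]: y[0] = 55×1 = 55; y[1] = 55×2 + 66×1 = 176; y[2] = 55×1 + 66×2 + 156×1 = 343; y[3] = 66×1 + 156×2 + 173×1 = 551; y[4] = 156×1 + 173×2 + 107×1 = 609; y[5] = 173×1 + 107×2 + 65×1 = 452; y[6] = 107×1 + 65×2 = 237; y[7] = 65×1 = 65 → [55, 176, 343, 551, 609, 452, 237, 65]. Normalization factor = sum(kernel) = 4.

[55, 176, 343, 551, 609, 452, 237, 65]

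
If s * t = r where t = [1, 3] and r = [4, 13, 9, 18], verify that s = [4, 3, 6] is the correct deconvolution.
Forward-compute [4, 3, 6] * [1, 3]: r[0] = 4×1 = 4; r[1] = 4×3 + 3×1 = 15; r[2] = 3×3 + 6×1 = 15; r[3] = 6×3 = 18 → [4, 15, 15, 18]. Does not match given r = [4, 13, 9, 18].

Not verified. [4, 3, 6] * [1, 3] = [4, 15, 15, 18], which differs from [4, 13, 9, 18] at index 1.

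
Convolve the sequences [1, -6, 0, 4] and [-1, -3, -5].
y[0] = 1×-1 = -1; y[1] = 1×-3 + -6×-1 = 3; y[2] = 1×-5 + -6×-3 + 0×-1 = 13; y[3] = -6×-5 + 0×-3 + 4×-1 = 26; y[4] = 0×-5 + 4×-3 = -12; y[5] = 4×-5 = -20

[-1, 3, 13, 26, -12, -20]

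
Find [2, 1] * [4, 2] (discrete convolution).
y[0] = 2×4 = 8; y[1] = 2×2 + 1×4 = 8; y[2] = 1×2 = 2

[8, 8, 2]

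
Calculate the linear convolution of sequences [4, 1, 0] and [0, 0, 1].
y[0] = 4×0 = 0; y[1] = 4×0 + 1×0 = 0; y[2] = 4×1 + 1×0 + 0×0 = 4; y[3] = 1×1 + 0×0 = 1; y[4] = 0×1 = 0

[0, 0, 4, 1, 0]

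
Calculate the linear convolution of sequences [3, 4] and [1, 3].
y[0] = 3×1 = 3; y[1] = 3×3 + 4×1 = 13; y[2] = 4×3 = 12

[3, 13, 12]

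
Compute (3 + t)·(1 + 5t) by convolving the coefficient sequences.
Ascending coefficients: a = [3, 1], b = [1, 5]. c[0] = 3×1 = 3; c[1] = 3×5 + 1×1 = 16; c[2] = 1×5 = 5. Result coefficients: [3, 16, 5] → 3 + 16t + 5t^2

3 + 16t + 5t^2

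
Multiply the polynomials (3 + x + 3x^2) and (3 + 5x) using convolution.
Ascending coefficients: a = [3, 1, 3], b = [3, 5]. c[0] = 3×3 = 9; c[1] = 3×5 + 1×3 = 18; c[2] = 1×5 + 3×3 = 14; c[3] = 3×5 = 15. Result coefficients: [9, 18, 14, 15] → 9 + 18x + 14x^2 + 15x^3

9 + 18x + 14x^2 + 15x^3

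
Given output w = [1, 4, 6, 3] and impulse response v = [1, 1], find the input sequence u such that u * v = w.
Deconvolve w=[1, 4, 6, 3] by v=[1, 1]. Since v[0]=1, solve forward: u[0] = w[0] / 1 = 1; u[1] = (w[1] - 1×1) / 1 = 3; u[2] = (w[2] - 3×1) / 1 = 3. So u = [1, 3, 3]. Check by forward convolution: w[0] = 1×1 = 1; w[1] = 1×1 + 3×1 = 4; w[2] = 3×1 + 3×1 = 6; w[3] = 3×1 = 3

[1, 3, 3]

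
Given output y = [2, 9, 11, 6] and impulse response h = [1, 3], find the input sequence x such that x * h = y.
Deconvolve y=[2, 9, 11, 6] by h=[1, 3]. Since h[0]=1, solve forward: x[0] = y[0] / 1 = 2; x[1] = (y[1] - 2×3) / 1 = 3; x[2] = (y[2] - 3×3) / 1 = 2. So x = [2, 3, 2]. Check by forward convolution: y[0] = 2×1 = 2; y[1] = 2×3 + 3×1 = 9; y[2] = 3×3 + 2×1 = 11; y[3] = 2×3 = 6

[2, 3, 2]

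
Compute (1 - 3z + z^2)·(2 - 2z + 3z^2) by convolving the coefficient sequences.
Ascending coefficients: a = [1, -3, 1], b = [2, -2, 3]. c[0] = 1×2 = 2; c[1] = 1×-2 + -3×2 = -8; c[2] = 1×3 + -3×-2 + 1×2 = 11; c[3] = -3×3 + 1×-2 = -11; c[4] = 1×3 = 3. Result coefficients: [2, -8, 11, -11, 3] → 2 - 8z + 11z^2 - 11z^3 + 3z^4

2 - 8z + 11z^2 - 11z^3 + 3z^4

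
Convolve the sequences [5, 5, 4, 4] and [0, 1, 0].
y[0] = 5×0 = 0; y[1] = 5×1 + 5×0 = 5; y[2] = 5×0 + 5×1 + 4×0 = 5; y[3] = 5×0 + 4×1 + 4×0 = 4; y[4] = 4×0 + 4×1 = 4; y[5] = 4×0 = 0

[0, 5, 5, 4, 4, 0]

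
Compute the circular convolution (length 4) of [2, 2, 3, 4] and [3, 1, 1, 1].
Use y[k] = Σ_j x[j]·h[(k-j) mod 4]. y[0] = 2×3 + 2×1 + 3×1 + 4×1 = 15; y[1] = 2×1 + 2×3 + 3×1 + 4×1 = 15; y[2] = 2×1 + 2×1 + 3×3 + 4×1 = 17; y[3] = 2×1 + 2×1 + 3×1 + 4×3 = 19. Result: [15, 15, 17, 19]

[15, 15, 17, 19]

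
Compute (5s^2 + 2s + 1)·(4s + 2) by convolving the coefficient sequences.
Ascending coefficients: a = [1, 2, 5], b = [2, 4]. c[0] = 1×2 = 2; c[1] = 1×4 + 2×2 = 8; c[2] = 2×4 + 5×2 = 18; c[3] = 5×4 = 20. Result coefficients: [2, 8, 18, 20] → 20s^3 + 18s^2 + 8s + 2

20s^3 + 18s^2 + 8s + 2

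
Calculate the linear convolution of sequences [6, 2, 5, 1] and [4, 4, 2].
y[0] = 6×4 = 24; y[1] = 6×4 + 2×4 = 32; y[2] = 6×2 + 2×4 + 5×4 = 40; y[3] = 2×2 + 5×4 + 1×4 = 28; y[4] = 5×2 + 1×4 = 14; y[5] = 1×2 = 2

[24, 32, 40, 28, 14, 2]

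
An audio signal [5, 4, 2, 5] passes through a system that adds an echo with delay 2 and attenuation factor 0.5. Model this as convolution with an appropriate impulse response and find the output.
Direct-path + delayed-attenuated-path model → impulse response h = [1, 0, 0.5] (1 at lag 0, 0.5 at lag 2). Output y[n] = x[n] + 0.5·x[n - 2] (with x[n] = 0 outside 0..3): y[0] = 5 + 0.5×0 = 5; y[1] = 4 + 0.5×0 = 4; y[2] = 2 + 0.5×5 = 4.5; y[3] = 5 + 0.5×4 = 7.0; y[4] = 0 + 0.5×2 = 1.0; y[5] = 0 + 0.5×5 = 2.5. So y = [5, 4, 4.5, 7.0, 1.0, 2.5]

[5, 4, 4.5, 7.0, 1.0, 2.5]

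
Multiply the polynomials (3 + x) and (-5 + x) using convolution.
Ascending coefficients: a = [3, 1], b = [-5, 1]. c[0] = 3×-5 = -15; c[1] = 3×1 + 1×-5 = -2; c[2] = 1×1 = 1. Result coefficients: [-15, -2, 1] → -15 - 2x + x^2

-15 - 2x + x^2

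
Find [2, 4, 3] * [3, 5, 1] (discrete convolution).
y[0] = 2×3 = 6; y[1] = 2×5 + 4×3 = 22; y[2] = 2×1 + 4×5 + 3×3 = 31; y[3] = 4×1 + 3×5 = 19; y[4] = 3×1 = 3

[6, 22, 31, 19, 3]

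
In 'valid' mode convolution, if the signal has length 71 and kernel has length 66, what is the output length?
'Valid' mode counts only positions where the kernel fully overlaps the signal: m - n + 1 = 71 - 66 + 1 = 6

6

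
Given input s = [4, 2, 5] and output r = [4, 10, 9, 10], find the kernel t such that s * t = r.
Output length 4 = len(s) + len(t) - 1 ⇒ len(t) = 2. Solve t forward using t[k] = (r[k] - Σ_{i≥1} s[i]·t[k-i]) / s[0]: t[0] = r[0] / s[0] = 4 / 4 = 1; t[1] = (r[1] - 2×1) / s[0] = (10 - 2×1) / 4 = 2. So t = [1, 2]. Forward-check [4, 2, 5] * [1, 2]: r[0] = 4×1 = 4; r[1] = 4×2 + 2×1 = 10; r[2] = 2×2 + 5×1 = 9; r[3] = 5×2 = 10 → [4, 10, 9, 10] ✓

[1, 2]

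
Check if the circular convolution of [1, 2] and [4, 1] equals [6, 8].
Recompute circular convolution of [1, 2] and [4, 1]: y[0] = 1×4 + 2×1 = 6; y[1] = 1×1 + 2×4 = 9 → [6, 9]. Compare to given [6, 8]: they differ at index 1: given 8, correct 9, so answer: No

No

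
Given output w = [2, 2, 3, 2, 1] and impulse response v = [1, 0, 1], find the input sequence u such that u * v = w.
Deconvolve w=[2, 2, 3, 2, 1] by v=[1, 0, 1]. Since v[0]=1, solve forward: u[0] = w[0] / 1 = 2; u[1] = (w[1] - 2×0) / 1 = 2; u[2] = (w[2] - 2×0 - 2×1) / 1 = 1. So u = [2, 2, 1]. Check by forward convolution: w[0] = 2×1 = 2; w[1] = 2×0 + 2×1 = 2; w[2] = 2×1 + 2×0 + 1×1 = 3; w[3] = 2×1 + 1×0 = 2; w[4] = 1×1 = 1

[2, 2, 1]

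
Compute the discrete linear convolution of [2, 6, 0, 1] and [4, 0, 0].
y[0] = 2×4 = 8; y[1] = 2×0 + 6×4 = 24; y[2] = 2×0 + 6×0 + 0×4 = 0; y[3] = 6×0 + 0×0 + 1×4 = 4; y[4] = 0×0 + 1×0 = 0; y[5] = 1×0 = 0

[8, 24, 0, 4, 0, 0]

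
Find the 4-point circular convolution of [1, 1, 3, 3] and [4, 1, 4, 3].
Use y[k] = Σ_j x[j]·h[(k-j) mod 4]. y[0] = 1×4 + 1×3 + 3×4 + 3×1 = 22; y[1] = 1×1 + 1×4 + 3×3 + 3×4 = 26; y[2] = 1×4 + 1×1 + 3×4 + 3×3 = 26; y[3] = 1×3 + 1×4 + 3×1 + 3×4 = 22. Result: [22, 26, 26, 22]

[22, 26, 26, 22]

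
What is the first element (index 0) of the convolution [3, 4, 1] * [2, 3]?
Use y[k] = Σ_i a[i]·b[k-i] at k=0. y[0] = 3×2 = 6

6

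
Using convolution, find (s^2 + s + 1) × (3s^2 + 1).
Ascending coefficients: a = [1, 1, 1], b = [1, 0, 3]. c[0] = 1×1 = 1; c[1] = 1×0 + 1×1 = 1; c[2] = 1×3 + 1×0 + 1×1 = 4; c[3] = 1×3 + 1×0 = 3; c[4] = 1×3 = 3. Result coefficients: [1, 1, 4, 3, 3] → 3s^4 + 3s^3 + 4s^2 + s + 1

3s^4 + 3s^3 + 4s^2 + s + 1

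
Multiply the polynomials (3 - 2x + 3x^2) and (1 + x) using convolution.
Ascending coefficients: a = [3, -2, 3], b = [1, 1]. c[0] = 3×1 = 3; c[1] = 3×1 + -2×1 = 1; c[2] = -2×1 + 3×1 = 1; c[3] = 3×1 = 3. Result coefficients: [3, 1, 1, 3] → 3 + x + x^2 + 3x^3

3 + x + x^2 + 3x^3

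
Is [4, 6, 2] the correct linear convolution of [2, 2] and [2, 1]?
Recompute linear convolution of [2, 2] and [2, 1]: y[0] = 2×2 = 4; y[1] = 2×1 + 2×2 = 6; y[2] = 2×1 = 2 → [4, 6, 2]. Given [4, 6, 2] matches, so answer: Yes

Yes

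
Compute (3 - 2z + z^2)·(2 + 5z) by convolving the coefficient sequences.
Ascending coefficients: a = [3, -2, 1], b = [2, 5]. c[0] = 3×2 = 6; c[1] = 3×5 + -2×2 = 11; c[2] = -2×5 + 1×2 = -8; c[3] = 1×5 = 5. Result coefficients: [6, 11, -8, 5] → 6 + 11z - 8z^2 + 5z^3

6 + 11z - 8z^2 + 5z^3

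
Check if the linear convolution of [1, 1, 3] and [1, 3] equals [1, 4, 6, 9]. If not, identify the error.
Recompute linear convolution of [1, 1, 3] and [1, 3]: y[0] = 1×1 = 1; y[1] = 1×3 + 1×1 = 4; y[2] = 1×3 + 3×1 = 6; y[3] = 3×3 = 9 → [1, 4, 6, 9]. Given [1, 4, 6, 9] matches, so answer: Yes

Yes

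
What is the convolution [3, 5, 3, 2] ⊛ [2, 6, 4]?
y[0] = 3×2 = 6; y[1] = 3×6 + 5×2 = 28; y[2] = 3×4 + 5×6 + 3×2 = 48; y[3] = 5×4 + 3×6 + 2×2 = 42; y[4] = 3×4 + 2×6 = 24; y[5] = 2×4 = 8

[6, 28, 48, 42, 24, 8]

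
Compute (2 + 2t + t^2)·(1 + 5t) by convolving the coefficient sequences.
Ascending coefficients: a = [2, 2, 1], b = [1, 5]. c[0] = 2×1 = 2; c[1] = 2×5 + 2×1 = 12; c[2] = 2×5 + 1×1 = 11; c[3] = 1×5 = 5. Result coefficients: [2, 12, 11, 5] → 2 + 12t + 11t^2 + 5t^3

2 + 12t + 11t^2 + 5t^3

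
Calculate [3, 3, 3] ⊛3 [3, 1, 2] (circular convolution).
Use y[k] = Σ_j s[j]·t[(k-j) mod 3]. y[0] = 3×3 + 3×2 + 3×1 = 18; y[1] = 3×1 + 3×3 + 3×2 = 18; y[2] = 3×2 + 3×1 + 3×3 = 18. Result: [18, 18, 18]

[18, 18, 18]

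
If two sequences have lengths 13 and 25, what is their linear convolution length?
Linear/full convolution length: m + n - 1 = 13 + 25 - 1 = 37

37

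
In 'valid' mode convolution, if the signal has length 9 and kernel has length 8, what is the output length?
'Valid' mode counts only positions where the kernel fully overlaps the signal: m - n + 1 = 9 - 8 + 1 = 2

2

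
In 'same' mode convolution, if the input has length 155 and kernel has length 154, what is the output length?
'Same' mode returns an output with the same length as the input: 155

155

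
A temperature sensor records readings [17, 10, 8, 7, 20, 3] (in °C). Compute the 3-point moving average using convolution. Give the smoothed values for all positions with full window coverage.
3-point moving average kernel = [1, 1, 1]. Apply in 'valid' mode (full window coverage): avg[0] = (17 + 10 + 8) / 3 = 11.67; avg[1] = (10 + 8 + 7) / 3 = 8.33; avg[2] = (8 + 7 + 20) / 3 = 11.67; avg[3] = (7 + 20 + 3) / 3 = 10.0. Smoothed values: [11.67, 8.33, 11.67, 10.0]

[11.67, 8.33, 11.67, 10.0]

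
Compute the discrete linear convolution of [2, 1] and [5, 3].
y[0] = 2×5 = 10; y[1] = 2×3 + 1×5 = 11; y[2] = 1×3 = 3

[10, 11, 3]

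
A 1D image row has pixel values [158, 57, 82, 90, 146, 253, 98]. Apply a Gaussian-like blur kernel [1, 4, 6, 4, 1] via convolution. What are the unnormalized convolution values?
Convolve image row [158, 57, 82, 90, 146, 253, 98] with kernel [1, 4, 6, 4, 1]: y[0] = 158×1 = 158; y[1] = 158×4 + 57×1 = 689; y[2] = 158×6 + 57×4 + 82×1 = 1258; y[3] = 158×4 + 57×6 + 82×4 + 90×1 = 1392; y[4] = 158×1 + 57×4 + 82×6 + 90×4 + 146×1 = 1384; y[5] = 57×1 + 82×4 + 90×6 + 146×4 + 253×1 = 1762; y[6] = 82×1 + 90×4 + 146×6 + 253×4 + 98×1 = 2428; y[7] = 90×1 + 146×4 + 253×6 + 98×4 = 2584; y[8] = 146×1 + 253×4 + 98×6 = 1746; y[9] = 253×1 + 98×4 = 645; y[10] = 98×1 = 98 → [158, 689, 1258, 1392, 1384, 1762, 2428, 2584, 1746, 645, 98]. Normalization factor = sum(kernel) = 16.

[158, 689, 1258, 1392, 1384, 1762, 2428, 2584, 1746, 645, 98]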